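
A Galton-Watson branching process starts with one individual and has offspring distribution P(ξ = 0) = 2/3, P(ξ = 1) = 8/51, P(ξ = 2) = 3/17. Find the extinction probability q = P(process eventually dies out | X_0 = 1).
q = 1

Mean offspring μ = 0·2/3 + 1·8/51 + 2·3/17 = 26/51 ≤ 1. For μ ≤ 1 with offspring not concentrated at 1, the Galton-Watson process goes extinct almost surely, so q = 1.
(Algebraic check: The pgf is f(s) = 2/3 + 8/51·s + 3/17·s². The extinction probability q is the smallest fixed point of f in [0, 1]. Setting s = f(s):
  3/17·s² + (8/51 − 1)·s + 2/3 = 0
  3/17·s² − (2/3 + 3/17)·s + 2/3 = 0
which factors as (s − 1)·(3/17·s − 2/3) = 0, giving roots s = 1 and s = (2/3)/(3/17) = 34/9. Since 34/9 ≥ 1, the smallest root in [0, 1] is s = 1.)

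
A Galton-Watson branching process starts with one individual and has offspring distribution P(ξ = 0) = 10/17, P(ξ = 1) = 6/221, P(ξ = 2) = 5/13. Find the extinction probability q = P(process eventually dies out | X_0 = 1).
q = 1

Mean offspring μ = 0·10/17 + 1·6/221 + 2·5/13 = 176/221 ≤ 1. For μ ≤ 1 with offspring not concentrated at 1, the Galton-Watson process goes extinct almost surely, so q = 1.
(Algebraic check: The pgf is f(s) = 10/17 + 6/221·s + 5/13·s². The extinction probability q is the smallest fixed point of f in [0, 1]. Setting s = f(s):
  5/13·s² + (6/221 − 1)·s + 10/17 = 0
  5/13·s² − (10/17 + 5/13)·s + 10/17 = 0
which factors as (s − 1)·(5/13·s − 10/17) = 0, giving roots s = 1 and s = (10/17)/(5/13) = 26/17. Since 26/17 ≥ 1, the smallest root in [0, 1] is s = 1.)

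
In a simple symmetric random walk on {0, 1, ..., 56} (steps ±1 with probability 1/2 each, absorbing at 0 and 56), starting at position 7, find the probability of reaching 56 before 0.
P(hit 56 before 0) = 7/56 = 1/8

Let u_k = P(hit 56 before 0 | start at k). Then u_0 = 0, u_56 = 1, and u_k = u_{k-1}/2 + u_{k+1}/2 for 1 ≤ k ≤ 55. This harmonic recurrence is solved by u_k = k/56, giving u_7 = 7/56 = 1/8.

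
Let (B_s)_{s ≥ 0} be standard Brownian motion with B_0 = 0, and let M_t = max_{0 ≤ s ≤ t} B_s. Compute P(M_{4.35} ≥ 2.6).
P(M_{4.35} ≥ 2.6) = 2·P(B_{4.35} ≥ 2.6) = 2(1 − Φ(2.6/√4.35)) ≈ 0.2125

By the reflection principle for Brownian motion, P(M_t ≥ a) = 2 · P(B_t ≥ a) for a ≥ 0. Since B_t ~ N(0, t), P(B_t ≥ 2.6) = 1 − Φ(2.6/√t) = 1 − Φ(2.6/√4.35) = 1 − Φ(1.2466). So
  P(M_{4.35} ≥ 2.6) = 2(1 − Φ(1.2466)) ≈ 0.2125.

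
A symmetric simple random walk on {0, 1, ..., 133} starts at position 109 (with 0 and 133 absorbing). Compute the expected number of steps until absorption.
E[τ | X_0 = 109] = 2616

Let v_k = E[τ | X_0 = k]. Boundary: v_0 = v_133 = 0. Recurrence: v_k = 1 + (v_{k-1} + v_{k+1})/2 for 1 ≤ k ≤ 132. The particular solution to v_k − (v_{k-1} + v_{k+1})/2 = 1 is v_k = −k^2. Adding homogeneous solution A + B k and matching boundaries gives v_k = k (133 − k). Substituting k = 109: v_109 = 109 · 24 = 2616.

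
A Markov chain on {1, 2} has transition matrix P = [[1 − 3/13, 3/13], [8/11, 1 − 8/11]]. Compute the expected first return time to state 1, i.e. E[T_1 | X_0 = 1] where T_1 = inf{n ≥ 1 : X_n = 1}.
E[T_1 | X_0 = 1] = 1/π_1 = 137/104

For an irreducible recurrent Markov chain with stationary distribution π, E[T_i | X_0 = i] = 1/π_i (Kac's formula). Here π_1 = (8/11)/(3/13 + 8/11) = (8/11)/(137/143) = 104/137, so E[T_1 | X_0 = 1] = 1/π_1 = (3/13 + 8/11)/(8/11) = (137/143)/(8/11) = 137/104.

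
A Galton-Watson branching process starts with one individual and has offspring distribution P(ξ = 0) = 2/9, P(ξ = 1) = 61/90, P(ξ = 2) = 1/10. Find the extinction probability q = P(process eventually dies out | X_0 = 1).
q = 1

Mean offspring μ = 0·2/9 + 1·61/90 + 2·1/10 = 79/90 ≤ 1. For μ ≤ 1 with offspring not concentrated at 1, the Galton-Watson process goes extinct almost surely, so q = 1.
(Algebraic check: The pgf is f(s) = 2/9 + 61/90·s + 1/10·s². The extinction probability q is the smallest fixed point of f in [0, 1]. Setting s = f(s):
  1/10·s² + (61/90 − 1)·s + 2/9 = 0
  1/10·s² − (2/9 + 1/10)·s + 2/9 = 0
which factors as (s − 1)·(1/10·s − 2/9) = 0, giving roots s = 1 and s = (2/9)/(1/10) = 20/9. Since 20/9 ≥ 1, the smallest root in [0, 1] is s = 1.)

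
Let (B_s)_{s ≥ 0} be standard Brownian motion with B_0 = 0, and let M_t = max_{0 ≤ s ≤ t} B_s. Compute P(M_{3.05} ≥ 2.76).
P(M_{3.05} ≥ 2.76) = 2·P(B_{3.05} ≥ 2.76) = 2(1 − Φ(2.76/√3.05)) ≈ 0.1140

By the reflection principle for Brownian motion, P(M_t ≥ a) = 2 · P(B_t ≥ a) for a ≥ 0. Since B_t ~ N(0, t), P(B_t ≥ 2.76) = 1 − Φ(2.76/√t) = 1 − Φ(2.76/√3.05) = 1 − Φ(1.5804). So
  P(M_{3.05} ≥ 2.76) = 2(1 − Φ(1.5804)) ≈ 0.1140.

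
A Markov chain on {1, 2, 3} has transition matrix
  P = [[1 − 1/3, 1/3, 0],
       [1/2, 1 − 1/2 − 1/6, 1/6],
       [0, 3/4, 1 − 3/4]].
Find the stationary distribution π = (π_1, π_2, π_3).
π = (27/49, 18/49, 4/49)

This is a birth-death chain on three states, which satisfies detailed balance: π_1 · P_{12} = π_2 · P_{21} and π_2 · P_{23} = π_3 · P_{32}.
From π_1 · 1/3 = π_2 · 1/2: π_2/π_1 = (1/3)/(1/2) = 2/3.
From π_2 · 1/6 = π_3 · 3/4: π_3/π_2 = (1/6)/(3/4) = 2/9.
Take π_1 proportional to 1; then unnormalized π = (1, 2/3, 4/27). Normalize by dividing by the sum 49/27:
  π = (27/49, 18/49, 4/49).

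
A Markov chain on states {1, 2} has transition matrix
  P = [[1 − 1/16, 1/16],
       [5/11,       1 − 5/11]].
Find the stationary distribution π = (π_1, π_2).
π_1 = 80/91, π_2 = 11/91

Solve πP = π with π_1 + π_2 = 1. From πP = π: π_1 · (1 − 1/16) + π_2 · 5/11 = π_1 ⇒ π_2 · 5/11 = π_1 · 1/16 ⇒ π_2/π_1 = (1/16)/(5/11) = 11/80. Together with π_1 + π_2 = 1:
  π_1 = (5/11)/(1/16 + 5/11) = (5/11)/(91/176) = 80/91,
  π_2 = (1/16)/(1/16 + 5/11) = (1/16)/(91/176) = 11/91.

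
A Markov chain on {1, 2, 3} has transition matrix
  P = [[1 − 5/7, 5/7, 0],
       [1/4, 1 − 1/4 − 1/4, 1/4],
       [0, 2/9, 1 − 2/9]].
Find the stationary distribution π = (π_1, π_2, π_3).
π = (14/99, 40/99, 5/11)

This is a birth-death chain on three states, which satisfies detailed balance: π_1 · P_{12} = π_2 · P_{21} and π_2 · P_{23} = π_3 · P_{32}.
From π_1 · 5/7 = π_2 · 1/4: π_2/π_1 = (5/7)/(1/4) = 20/7.
From π_2 · 1/4 = π_3 · 2/9: π_3/π_2 = (1/4)/(2/9) = 9/8.
Take π_1 proportional to 1; then unnormalized π = (1, 20/7, 45/14). Normalize by dividing by the sum 99/14:
  π = (14/99, 40/99, 5/11).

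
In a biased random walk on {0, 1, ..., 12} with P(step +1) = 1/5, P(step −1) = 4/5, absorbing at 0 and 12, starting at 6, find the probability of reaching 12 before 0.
P(hit 12 before 0) = (1 − (4)^6) / (1 − (4)^12) = 1/4097

Let u_k denote P(reach 12 before 0 | start at k). Boundary: u_0 = 0, u_12 = 1. Recurrence: u_k = 1/5·u_{k+1} + 4/5·u_{k-1} for 1 ≤ k ≤ 11. Try u_k = A + B·r^k with r = q/p = (4/5)/(1/5) = 4. Substitution satisfies the recurrence; boundary conditions give:
  u_k = (1 − r^k) / (1 − r^N) = (1 − (4)^6) / (1 − (4)^12) = 1/4097.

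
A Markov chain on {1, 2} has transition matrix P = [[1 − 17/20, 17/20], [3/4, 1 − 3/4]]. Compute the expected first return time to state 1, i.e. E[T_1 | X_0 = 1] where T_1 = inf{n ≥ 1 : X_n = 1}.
E[T_1 | X_0 = 1] = 1/π_1 = 32/15

For an irreducible recurrent Markov chain with stationary distribution π, E[T_i | X_0 = i] = 1/π_i (Kac's formula). Here π_1 = (3/4)/(17/20 + 3/4) = (3/4)/(8/5) = 15/32, so E[T_1 | X_0 = 1] = 1/π_1 = (17/20 + 3/4)/(3/4) = (8/5)/(3/4) = 32/15.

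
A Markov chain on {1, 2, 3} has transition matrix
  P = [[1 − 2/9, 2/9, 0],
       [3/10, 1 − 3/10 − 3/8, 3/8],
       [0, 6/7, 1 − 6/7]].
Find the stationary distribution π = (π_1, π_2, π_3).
π = (108/223, 80/223, 35/223)

This is a birth-death chain on three states, which satisfies detailed balance: π_1 · P_{12} = π_2 · P_{21} and π_2 · P_{23} = π_3 · P_{32}.
From π_1 · 2/9 = π_2 · 3/10: π_2/π_1 = (2/9)/(3/10) = 20/27.
From π_2 · 3/8 = π_3 · 6/7: π_3/π_2 = (3/8)/(6/7) = 7/16.
Take π_1 proportional to 1; then unnormalized π = (1, 20/27, 35/108). Normalize by dividing by the sum 223/108:
  π = (108/223, 80/223, 35/223).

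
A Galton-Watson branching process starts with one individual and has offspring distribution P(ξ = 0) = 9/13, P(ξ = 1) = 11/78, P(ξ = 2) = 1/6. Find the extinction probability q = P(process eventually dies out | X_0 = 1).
q = 1

Mean offspring μ = 0·9/13 + 1·11/78 + 2·1/6 = 37/78 ≤ 1. For μ ≤ 1 with offspring not concentrated at 1, the Galton-Watson process goes extinct almost surely, so q = 1.
(Algebraic check: The pgf is f(s) = 9/13 + 11/78·s + 1/6·s². The extinction probability q is the smallest fixed point of f in [0, 1]. Setting s = f(s):
  1/6·s² + (11/78 − 1)·s + 9/13 = 0
  1/6·s² − (9/13 + 1/6)·s + 9/13 = 0
which factors as (s − 1)·(1/6·s − 9/13) = 0, giving roots s = 1 and s = (9/13)/(1/6) = 54/13. Since 54/13 ≥ 1, the smallest root in [0, 1] is s = 1.)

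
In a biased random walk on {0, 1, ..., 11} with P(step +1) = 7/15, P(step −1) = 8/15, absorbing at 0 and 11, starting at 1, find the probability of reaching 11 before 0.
P(hit 11 before 0) = (1 − (8/7)^1) / (1 − (8/7)^11) = 282475249/6612607849

Let u_k denote P(reach 11 before 0 | start at k). Boundary: u_0 = 0, u_11 = 1. Recurrence: u_k = 7/15·u_{k+1} + 8/15·u_{k-1} for 1 ≤ k ≤ 10. Try u_k = A + B·r^k with r = q/p = (8/15)/(7/15) = 8/7. Substitution satisfies the recurrence; boundary conditions give:
  u_k = (1 − r^k) / (1 − r^N) = (1 − (8/7)^1) / (1 − (8/7)^11) = 282475249/6612607849.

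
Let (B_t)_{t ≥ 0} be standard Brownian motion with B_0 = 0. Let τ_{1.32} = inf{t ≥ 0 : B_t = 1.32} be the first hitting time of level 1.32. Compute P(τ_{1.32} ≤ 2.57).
P(τ_{1.32} ≤ 2.57) = 2(1 − Φ(1.32/√2.57)) = 2(1 − Φ(0.8234)) ≈ 0.4103

By the reflection principle for standard BM, P(τ_b ≤ t) = 2 · P(B_t ≥ b). Since B_t ~ N(0, t), P(B_t ≥ 1.32) = 1 − Φ(1.32/√t) = 1 − Φ(1.32/√2.57) = 1 − Φ(0.8234) ≈ 0.20514. Doubling: P(τ_{1.32} ≤ 2.57) ≈ 2 · 0.20514 = 0.41028 ≈ 0.4103.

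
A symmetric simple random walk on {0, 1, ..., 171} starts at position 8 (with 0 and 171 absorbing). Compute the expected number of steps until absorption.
E[τ | X_0 = 8] = 1304

Let v_k = E[τ | X_0 = k]. Boundary: v_0 = v_171 = 0. Recurrence: v_k = 1 + (v_{k-1} + v_{k+1})/2 for 1 ≤ k ≤ 170. The particular solution to v_k − (v_{k-1} + v_{k+1})/2 = 1 is v_k = −k^2. Adding homogeneous solution A + B k and matching boundaries gives v_k = k (171 − k). Substituting k = 8: v_8 = 8 · 163 = 1304.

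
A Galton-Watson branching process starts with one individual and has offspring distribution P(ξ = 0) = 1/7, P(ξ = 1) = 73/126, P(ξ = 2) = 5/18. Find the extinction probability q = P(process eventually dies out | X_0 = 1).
q = 18/35

The pgf is f(s) = 1/7 + 73/126·s + 5/18·s². The extinction probability q is the smallest fixed point of f in [0, 1]. Setting s = f(s):
  5/18·s² + (73/126 − 1)·s + 1/7 = 0
  5/18·s² − (1/7 + 5/18)·s + 1/7 = 0
which factors as (s − 1)·(5/18·s − 1/7) = 0, giving roots s = 1 and s = (1/7)/(5/18) = 18/35.
Mean offspring μ = 73/126 + 2·5/18 = 143/126 > 1 (supercritical), so q < 1. The extinction probability is the smaller root: q = (1/7)/(5/18) = 18/35.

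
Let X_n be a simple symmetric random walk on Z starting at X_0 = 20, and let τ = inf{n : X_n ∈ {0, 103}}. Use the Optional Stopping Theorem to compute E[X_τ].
E[X_τ] = 20

X_n is a martingale and τ is a bounded-mean stopping time (indeed τ is finite a.s. with bounded expectation since the walk is in a bounded region). By the OST, E[X_τ] = E[X_0] = 20. Equivalently: E[X_τ] = 103 · P(hit 103 first) + 0 · P(hit 0 first) = 103 · (20/103) = 20.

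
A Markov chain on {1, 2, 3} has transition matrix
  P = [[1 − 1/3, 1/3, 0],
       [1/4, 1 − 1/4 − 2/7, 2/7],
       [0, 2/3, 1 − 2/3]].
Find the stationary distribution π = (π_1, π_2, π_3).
π = (21/61, 28/61, 12/61)

This is a birth-death chain on three states, which satisfies detailed balance: π_1 · P_{12} = π_2 · P_{21} and π_2 · P_{23} = π_3 · P_{32}.
From π_1 · 1/3 = π_2 · 1/4: π_2/π_1 = (1/3)/(1/4) = 4/3.
From π_2 · 2/7 = π_3 · 2/3: π_3/π_2 = (2/7)/(2/3) = 3/7.
Take π_1 proportional to 1; then unnormalized π = (1, 4/3, 4/7). Normalize by dividing by the sum 61/21:
  π = (21/61, 28/61, 12/61).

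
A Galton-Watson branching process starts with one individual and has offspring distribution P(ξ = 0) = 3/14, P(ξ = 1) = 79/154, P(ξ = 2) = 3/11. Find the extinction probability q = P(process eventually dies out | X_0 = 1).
q = 11/14

The pgf is f(s) = 3/14 + 79/154·s + 3/11·s². The extinction probability q is the smallest fixed point of f in [0, 1]. Setting s = f(s):
  3/11·s² + (79/154 − 1)·s + 3/14 = 0
  3/11·s² − (3/14 + 3/11)·s + 3/14 = 0
which factors as (s − 1)·(3/11·s − 3/14) = 0, giving roots s = 1 and s = (3/14)/(3/11) = 11/14.
Mean offspring μ = 79/154 + 2·3/11 = 163/154 > 1 (supercritical), so q < 1. The extinction probability is the smaller root: q = (3/14)/(3/11) = 11/14.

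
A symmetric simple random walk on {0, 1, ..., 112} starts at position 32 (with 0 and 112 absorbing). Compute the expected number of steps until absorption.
E[τ | X_0 = 32] = 2560

Let v_k = E[τ | X_0 = k]. Boundary: v_0 = v_112 = 0. Recurrence: v_k = 1 + (v_{k-1} + v_{k+1})/2 for 1 ≤ k ≤ 111. The particular solution to v_k − (v_{k-1} + v_{k+1})/2 = 1 is v_k = −k^2. Adding homogeneous solution A + B k and matching boundaries gives v_k = k (112 − k). Substituting k = 32: v_32 = 32 · 80 = 2560.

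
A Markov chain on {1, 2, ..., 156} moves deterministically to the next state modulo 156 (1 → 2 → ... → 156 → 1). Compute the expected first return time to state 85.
E[T_85 | X_0 = 85] = 156

The chain cycles deterministically, so starting at state 85 it returns in exactly 156 steps. Equivalently, the stationary distribution is uniform π_j = 1/156 for every state j, so by Kac's formula E[T_85] = 1/π_85 = 156.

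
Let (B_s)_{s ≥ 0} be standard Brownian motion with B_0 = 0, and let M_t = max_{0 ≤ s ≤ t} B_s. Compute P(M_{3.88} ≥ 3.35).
P(M_{3.88} ≥ 3.35) = 2·P(B_{3.88} ≥ 3.35) = 2(1 − Φ(3.35/√3.88)) ≈ 0.0890

By the reflection principle for Brownian motion, P(M_t ≥ a) = 2 · P(B_t ≥ a) for a ≥ 0. Since B_t ~ N(0, t), P(B_t ≥ 3.35) = 1 − Φ(3.35/√t) = 1 − Φ(3.35/√3.88) = 1 − Φ(1.7007). So
  P(M_{3.88} ≥ 3.35) = 2(1 − Φ(1.7007)) ≈ 0.0890.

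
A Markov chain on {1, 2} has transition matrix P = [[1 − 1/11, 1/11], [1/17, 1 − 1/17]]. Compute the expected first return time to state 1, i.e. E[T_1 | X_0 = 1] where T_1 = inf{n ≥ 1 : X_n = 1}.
E[T_1 | X_0 = 1] = 1/π_1 = 28/11

For an irreducible recurrent Markov chain with stationary distribution π, E[T_i | X_0 = i] = 1/π_i (Kac's formula). Here π_1 = (1/17)/(1/11 + 1/17) = (1/17)/(28/187) = 11/28, so E[T_1 | X_0 = 1] = 1/π_1 = (1/11 + 1/17)/(1/17) = (28/187)/(1/17) = 28/11.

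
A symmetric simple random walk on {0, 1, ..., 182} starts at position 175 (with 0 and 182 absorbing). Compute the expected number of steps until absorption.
E[τ | X_0 = 175] = 1225

Let v_k = E[τ | X_0 = k]. Boundary: v_0 = v_182 = 0. Recurrence: v_k = 1 + (v_{k-1} + v_{k+1})/2 for 1 ≤ k ≤ 181. The particular solution to v_k − (v_{k-1} + v_{k+1})/2 = 1 is v_k = −k^2. Adding homogeneous solution A + B k and matching boundaries gives v_k = k (182 − k). Substituting k = 175: v_175 = 175 · 7 = 1225.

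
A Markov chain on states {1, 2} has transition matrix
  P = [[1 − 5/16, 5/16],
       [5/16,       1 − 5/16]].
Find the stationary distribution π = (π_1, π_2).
π_1 = 1/2, π_2 = 1/2

Solve πP = π with π_1 + π_2 = 1. From πP = π: π_1 · (1 − 5/16) + π_2 · 5/16 = π_1 ⇒ π_2 · 5/16 = π_1 · 5/16 ⇒ π_2/π_1 = (5/16)/(5/16) = 1. Together with π_1 + π_2 = 1:
  π_1 = (5/16)/(5/16 + 5/16) = (5/16)/(5/8) = 1/2,
  π_2 = (5/16)/(5/16 + 5/16) = (5/16)/(5/8) = 1/2.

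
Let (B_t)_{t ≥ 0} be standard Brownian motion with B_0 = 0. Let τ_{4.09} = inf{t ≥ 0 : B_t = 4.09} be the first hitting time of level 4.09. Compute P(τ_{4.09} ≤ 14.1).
P(τ_{4.09} ≤ 14.1) = 2(1 − Φ(4.09/√14.1)) = 2(1 − Φ(1.0892)) ≈ 0.2761

By the reflection principle for standard BM, P(τ_b ≤ t) = 2 · P(B_t ≥ b). Since B_t ~ N(0, t), P(B_t ≥ 4.09) = 1 − Φ(4.09/√t) = 1 − Φ(4.09/√14.1) = 1 − Φ(1.0892) ≈ 0.13803. Doubling: P(τ_{4.09} ≤ 14.1) ≈ 2 · 0.13803 = 0.27606 ≈ 0.2761.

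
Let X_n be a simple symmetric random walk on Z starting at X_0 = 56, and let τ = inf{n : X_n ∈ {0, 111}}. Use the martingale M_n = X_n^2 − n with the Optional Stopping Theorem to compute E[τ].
E[τ] = 3080

M_n = X_n^2 − n is a martingale (since E[X_{n+1}^2 | F_n] = X_n^2 + 1). By OST (τ has finite mean in a bounded region), E[M_τ] = E[M_0] = X_0^2 − 0 = 56^2 = 3136. Also E[M_τ] = E[X_τ^2] − E[τ]. The walk exits at 0 or 111, with P(hit 111 first) = 56/111, so E[X_τ^2] = 111^2 · 56/111 + 0 = 6216. Thus E[τ] = E[X_τ^2] − E[M_τ] = 6216 − 3136 = 3080 = 56(111 − 56) = 3080.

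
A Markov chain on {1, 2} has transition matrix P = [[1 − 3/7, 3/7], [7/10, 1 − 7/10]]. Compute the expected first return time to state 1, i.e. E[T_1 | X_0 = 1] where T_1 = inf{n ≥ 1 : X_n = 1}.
E[T_1 | X_0 = 1] = 1/π_1 = 79/49

For an irreducible recurrent Markov chain with stationary distribution π, E[T_i | X_0 = i] = 1/π_i (Kac's formula). Here π_1 = (7/10)/(3/7 + 7/10) = (7/10)/(79/70) = 49/79, so E[T_1 | X_0 = 1] = 1/π_1 = (3/7 + 7/10)/(7/10) = (79/70)/(7/10) = 79/49.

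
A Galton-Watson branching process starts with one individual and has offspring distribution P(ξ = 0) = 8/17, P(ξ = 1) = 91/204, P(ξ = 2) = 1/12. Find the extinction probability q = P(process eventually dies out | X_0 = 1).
q = 1

Mean offspring μ = 0·8/17 + 1·91/204 + 2·1/12 = 125/204 ≤ 1. For μ ≤ 1 with offspring not concentrated at 1, the Galton-Watson process goes extinct almost surely, so q = 1.
(Algebraic check: The pgf is f(s) = 8/17 + 91/204·s + 1/12·s². The extinction probability q is the smallest fixed point of f in [0, 1]. Setting s = f(s):
  1/12·s² + (91/204 − 1)·s + 8/17 = 0
  1/12·s² − (8/17 + 1/12)·s + 8/17 = 0
which factors as (s − 1)·(1/12·s − 8/17) = 0, giving roots s = 1 and s = (8/17)/(1/12) = 96/17. Since 96/17 ≥ 1, the smallest root in [0, 1] is s = 1.)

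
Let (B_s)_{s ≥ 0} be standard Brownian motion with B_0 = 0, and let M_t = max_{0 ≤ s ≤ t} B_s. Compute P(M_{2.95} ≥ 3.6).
P(M_{2.95} ≥ 3.6) = 2·P(B_{2.95} ≥ 3.6) = 2(1 − Φ(3.6/√2.95)) ≈ 0.0361

By the reflection principle for Brownian motion, P(M_t ≥ a) = 2 · P(B_t ≥ a) for a ≥ 0. Since B_t ~ N(0, t), P(B_t ≥ 3.6) = 1 − Φ(3.6/√t) = 1 − Φ(3.6/√2.95) = 1 − Φ(2.0960). So
  P(M_{2.95} ≥ 3.6) = 2(1 − Φ(2.0960)) ≈ 0.0361.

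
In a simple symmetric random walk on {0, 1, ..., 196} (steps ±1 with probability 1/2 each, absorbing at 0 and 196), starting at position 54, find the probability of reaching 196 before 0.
P(hit 196 before 0) = 54/196 = 27/98

Let u_k = P(hit 196 before 0 | start at k). Then u_0 = 0, u_196 = 1, and u_k = u_{k-1}/2 + u_{k+1}/2 for 1 ≤ k ≤ 195. This harmonic recurrence is solved by u_k = k/196, giving u_54 = 54/196 = 27/98.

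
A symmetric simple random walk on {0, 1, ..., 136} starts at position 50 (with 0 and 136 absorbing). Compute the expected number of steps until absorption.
E[τ | X_0 = 50] = 4300

Let v_k = E[τ | X_0 = k]. Boundary: v_0 = v_136 = 0. Recurrence: v_k = 1 + (v_{k-1} + v_{k+1})/2 for 1 ≤ k ≤ 135. The particular solution to v_k − (v_{k-1} + v_{k+1})/2 = 1 is v_k = −k^2. Adding homogeneous solution A + B k and matching boundaries gives v_k = k (136 − k). Substituting k = 50: v_50 = 50 · 86 = 4300.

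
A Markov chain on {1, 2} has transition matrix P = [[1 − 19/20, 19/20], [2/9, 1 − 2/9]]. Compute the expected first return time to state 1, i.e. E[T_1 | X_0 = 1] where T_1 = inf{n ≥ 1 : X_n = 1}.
E[T_1 | X_0 = 1] = 1/π_1 = 211/40

For an irreducible recurrent Markov chain with stationary distribution π, E[T_i | X_0 = i] = 1/π_i (Kac's formula). Here π_1 = (2/9)/(19/20 + 2/9) = (2/9)/(211/180) = 40/211, so E[T_1 | X_0 = 1] = 1/π_1 = (19/20 + 2/9)/(2/9) = (211/180)/(2/9) = 211/40.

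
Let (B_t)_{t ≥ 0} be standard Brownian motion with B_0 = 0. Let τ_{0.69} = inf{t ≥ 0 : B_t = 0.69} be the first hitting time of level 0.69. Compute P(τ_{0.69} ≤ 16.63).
P(τ_{0.69} ≤ 16.63) = 2(1 − Φ(0.69/√16.63)) = 2(1 − Φ(0.1692)) ≈ 0.8656

By the reflection principle for standard BM, P(τ_b ≤ t) = 2 · P(B_t ≥ b). Since B_t ~ N(0, t), P(B_t ≥ 0.69) = 1 − Φ(0.69/√t) = 1 − Φ(0.69/√16.63) = 1 − Φ(0.1692) ≈ 0.43282. Doubling: P(τ_{0.69} ≤ 16.63) ≈ 2 · 0.43282 = 0.86564 ≈ 0.8656.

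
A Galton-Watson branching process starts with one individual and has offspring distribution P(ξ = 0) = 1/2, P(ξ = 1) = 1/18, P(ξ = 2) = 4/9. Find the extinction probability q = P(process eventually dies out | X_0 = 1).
q = 1

Mean offspring μ = 0·1/2 + 1·1/18 + 2·4/9 = 17/18 ≤ 1. For μ ≤ 1 with offspring not concentrated at 1, the Galton-Watson process goes extinct almost surely, so q = 1.
(Algebraic check: The pgf is f(s) = 1/2 + 1/18·s + 4/9·s². The extinction probability q is the smallest fixed point of f in [0, 1]. Setting s = f(s):
  4/9·s² + (1/18 − 1)·s + 1/2 = 0
  4/9·s² − (1/2 + 4/9)·s + 1/2 = 0
which factors as (s − 1)·(4/9·s − 1/2) = 0, giving roots s = 1 and s = (1/2)/(4/9) = 9/8. Since 9/8 ≥ 1, the smallest root in [0, 1] is s = 1.)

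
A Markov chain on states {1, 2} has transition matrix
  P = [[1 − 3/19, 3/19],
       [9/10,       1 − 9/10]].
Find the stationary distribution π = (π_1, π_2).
π_1 = 57/67, π_2 = 10/67

Solve πP = π with π_1 + π_2 = 1. From πP = π: π_1 · (1 − 3/19) + π_2 · 9/10 = π_1 ⇒ π_2 · 9/10 = π_1 · 3/19 ⇒ π_2/π_1 = (3/19)/(9/10) = 10/57. Together with π_1 + π_2 = 1:
  π_1 = (9/10)/(3/19 + 9/10) = (9/10)/(201/190) = 57/67,
  π_2 = (3/19)/(3/19 + 9/10) = (3/19)/(201/190) = 10/67.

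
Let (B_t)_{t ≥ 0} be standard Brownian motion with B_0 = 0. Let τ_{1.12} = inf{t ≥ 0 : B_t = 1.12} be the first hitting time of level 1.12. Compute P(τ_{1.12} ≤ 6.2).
P(τ_{1.12} ≤ 6.2) = 2(1 − Φ(1.12/√6.2)) = 2(1 − Φ(0.4498)) ≈ 0.6529

By the reflection principle for standard BM, P(τ_b ≤ t) = 2 · P(B_t ≥ b). Since B_t ~ N(0, t), P(B_t ≥ 1.12) = 1 − Φ(1.12/√t) = 1 − Φ(1.12/√6.2) = 1 − Φ(0.4498) ≈ 0.32643. Doubling: P(τ_{1.12} ≤ 6.2) ≈ 2 · 0.32643 = 0.65286 ≈ 0.6529.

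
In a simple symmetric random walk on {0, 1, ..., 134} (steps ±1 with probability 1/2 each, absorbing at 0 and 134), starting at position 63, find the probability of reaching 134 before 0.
P(hit 134 before 0) = 63/134

Let u_k = P(hit 134 before 0 | start at k). Then u_0 = 0, u_134 = 1, and u_k = u_{k-1}/2 + u_{k+1}/2 for 1 ≤ k ≤ 133. This harmonic recurrence is solved by u_k = k/134, giving u_63 = 63/134.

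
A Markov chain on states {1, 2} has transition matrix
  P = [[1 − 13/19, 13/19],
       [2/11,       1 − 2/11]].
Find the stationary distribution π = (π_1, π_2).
π_1 = 38/181, π_2 = 143/181

Solve πP = π with π_1 + π_2 = 1. From πP = π: π_1 · (1 − 13/19) + π_2 · 2/11 = π_1 ⇒ π_2 · 2/11 = π_1 · 13/19 ⇒ π_2/π_1 = (13/19)/(2/11) = 143/38. Together with π_1 + π_2 = 1:
  π_1 = (2/11)/(13/19 + 2/11) = (2/11)/(181/209) = 38/181,
  π_2 = (13/19)/(13/19 + 2/11) = (13/19)/(181/209) = 143/181.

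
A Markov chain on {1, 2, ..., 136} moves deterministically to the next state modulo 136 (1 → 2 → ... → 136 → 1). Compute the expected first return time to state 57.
E[T_57 | X_0 = 57] = 136

The chain cycles deterministically, so starting at state 57 it returns in exactly 136 steps. Equivalently, the stationary distribution is uniform π_j = 1/136 for every state j, so by Kac's formula E[T_57] = 1/π_57 = 136.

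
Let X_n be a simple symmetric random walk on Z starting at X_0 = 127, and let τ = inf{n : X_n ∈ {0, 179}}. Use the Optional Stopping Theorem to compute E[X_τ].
E[X_τ] = 127

X_n is a martingale and τ is a bounded-mean stopping time (indeed τ is finite a.s. with bounded expectation since the walk is in a bounded region). By the OST, E[X_τ] = E[X_0] = 127. Equivalently: E[X_τ] = 179 · P(hit 179 first) + 0 · P(hit 0 first) = 179 · (127/179) = 127.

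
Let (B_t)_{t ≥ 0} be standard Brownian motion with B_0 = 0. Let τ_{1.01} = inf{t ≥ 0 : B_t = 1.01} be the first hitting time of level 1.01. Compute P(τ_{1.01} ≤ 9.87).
P(τ_{1.01} ≤ 9.87) = 2(1 − Φ(1.01/√9.87)) = 2(1 − Φ(0.3215)) ≈ 0.7478

By the reflection principle for standard BM, P(τ_b ≤ t) = 2 · P(B_t ≥ b). Since B_t ~ N(0, t), P(B_t ≥ 1.01) = 1 − Φ(1.01/√t) = 1 − Φ(1.01/√9.87) = 1 − Φ(0.3215) ≈ 0.37392. Doubling: P(τ_{1.01} ≤ 9.87) ≈ 2 · 0.37392 = 0.74784 ≈ 0.7478.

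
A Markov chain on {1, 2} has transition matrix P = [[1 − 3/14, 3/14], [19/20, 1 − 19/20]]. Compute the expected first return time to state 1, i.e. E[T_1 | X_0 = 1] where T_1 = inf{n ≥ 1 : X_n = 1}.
E[T_1 | X_0 = 1] = 1/π_1 = 163/133

For an irreducible recurrent Markov chain with stationary distribution π, E[T_i | X_0 = i] = 1/π_i (Kac's formula). Here π_1 = (19/20)/(3/14 + 19/20) = (19/20)/(163/140) = 133/163, so E[T_1 | X_0 = 1] = 1/π_1 = (3/14 + 19/20)/(19/20) = (163/140)/(19/20) = 163/133.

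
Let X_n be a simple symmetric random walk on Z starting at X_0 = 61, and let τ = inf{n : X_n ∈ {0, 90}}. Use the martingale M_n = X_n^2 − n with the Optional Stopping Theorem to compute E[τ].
E[τ] = 1769

M_n = X_n^2 − n is a martingale (since E[X_{n+1}^2 | F_n] = X_n^2 + 1). By OST (τ has finite mean in a bounded region), E[M_τ] = E[M_0] = X_0^2 − 0 = 61^2 = 3721. Also E[M_τ] = E[X_τ^2] − E[τ]. The walk exits at 0 or 90, with P(hit 90 first) = 61/90, so E[X_τ^2] = 90^2 · 61/90 + 0 = 5490. Thus E[τ] = E[X_τ^2] − E[M_τ] = 5490 − 3721 = 1769 = 61(90 − 61) = 1769.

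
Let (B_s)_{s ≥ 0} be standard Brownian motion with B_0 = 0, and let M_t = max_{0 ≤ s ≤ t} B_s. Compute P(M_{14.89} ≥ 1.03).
P(M_{14.89} ≥ 1.03) = 2·P(B_{14.89} ≥ 1.03) = 2(1 − Φ(1.03/√14.89)) ≈ 0.7895

By the reflection principle for Brownian motion, P(M_t ≥ a) = 2 · P(B_t ≥ a) for a ≥ 0. Since B_t ~ N(0, t), P(B_t ≥ 1.03) = 1 − Φ(1.03/√t) = 1 − Φ(1.03/√14.89) = 1 − Φ(0.2669). So
  P(M_{14.89} ≥ 1.03) = 2(1 − Φ(0.2669)) ≈ 0.7895.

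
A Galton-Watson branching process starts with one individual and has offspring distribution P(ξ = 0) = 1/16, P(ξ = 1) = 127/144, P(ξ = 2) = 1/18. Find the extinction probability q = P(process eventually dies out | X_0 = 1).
q = 1

Mean offspring μ = 0·1/16 + 1·127/144 + 2·1/18 = 143/144 ≤ 1. For μ ≤ 1 with offspring not concentrated at 1, the Galton-Watson process goes extinct almost surely, so q = 1.
(Algebraic check: The pgf is f(s) = 1/16 + 127/144·s + 1/18·s². The extinction probability q is the smallest fixed point of f in [0, 1]. Setting s = f(s):
  1/18·s² + (127/144 − 1)·s + 1/16 = 0
  1/18·s² − (1/16 + 1/18)·s + 1/16 = 0
which factors as (s − 1)·(1/18·s − 1/16) = 0, giving roots s = 1 and s = (1/16)/(1/18) = 9/8. Since 9/8 ≥ 1, the smallest root in [0, 1] is s = 1.)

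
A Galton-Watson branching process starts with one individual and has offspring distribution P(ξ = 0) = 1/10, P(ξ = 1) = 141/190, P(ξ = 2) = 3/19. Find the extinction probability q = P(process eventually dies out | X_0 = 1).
q = 19/30

The pgf is f(s) = 1/10 + 141/190·s + 3/19·s². The extinction probability q is the smallest fixed point of f in [0, 1]. Setting s = f(s):
  3/19·s² + (141/190 − 1)·s + 1/10 = 0
  3/19·s² − (1/10 + 3/19)·s + 1/10 = 0
which factors as (s − 1)·(3/19·s − 1/10) = 0, giving roots s = 1 and s = (1/10)/(3/19) = 19/30.
Mean offspring μ = 141/190 + 2·3/19 = 201/190 > 1 (supercritical), so q < 1. The extinction probability is the smaller root: q = (1/10)/(3/19) = 19/30.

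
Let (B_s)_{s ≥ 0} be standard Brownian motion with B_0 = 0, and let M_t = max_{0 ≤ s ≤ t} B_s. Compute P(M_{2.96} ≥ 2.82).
P(M_{2.96} ≥ 2.82) = 2·P(B_{2.96} ≥ 2.82) = 2(1 − Φ(2.82/√2.96)) ≈ 0.1012

By the reflection principle for Brownian motion, P(M_t ≥ a) = 2 · P(B_t ≥ a) for a ≥ 0. Since B_t ~ N(0, t), P(B_t ≥ 2.82) = 1 − Φ(2.82/√t) = 1 − Φ(2.82/√2.96) = 1 − Φ(1.6391). So
  P(M_{2.96} ≥ 2.82) = 2(1 − Φ(1.6391)) ≈ 0.1012.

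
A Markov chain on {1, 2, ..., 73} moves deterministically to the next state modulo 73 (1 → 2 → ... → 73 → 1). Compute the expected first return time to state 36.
E[T_36 | X_0 = 36] = 73

The chain cycles deterministically, so starting at state 36 it returns in exactly 73 steps. Equivalently, the stationary distribution is uniform π_j = 1/73 for every state j, so by Kac's formula E[T_36] = 1/π_36 = 73.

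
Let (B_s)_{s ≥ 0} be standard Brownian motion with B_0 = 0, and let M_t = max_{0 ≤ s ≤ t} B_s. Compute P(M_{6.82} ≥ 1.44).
P(M_{6.82} ≥ 1.44) = 2·P(B_{6.82} ≥ 1.44) = 2(1 − Φ(1.44/√6.82)) ≈ 0.5814

By the reflection principle for Brownian motion, P(M_t ≥ a) = 2 · P(B_t ≥ a) for a ≥ 0. Since B_t ~ N(0, t), P(B_t ≥ 1.44) = 1 − Φ(1.44/√t) = 1 − Φ(1.44/√6.82) = 1 − Φ(0.5514). So
  P(M_{6.82} ≥ 1.44) = 2(1 − Φ(0.5514)) ≈ 0.5814.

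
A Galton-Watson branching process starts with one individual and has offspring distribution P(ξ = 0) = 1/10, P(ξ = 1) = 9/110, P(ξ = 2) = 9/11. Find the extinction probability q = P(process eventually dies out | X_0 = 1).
q = 11/90

The pgf is f(s) = 1/10 + 9/110·s + 9/11·s². The extinction probability q is the smallest fixed point of f in [0, 1]. Setting s = f(s):
  9/11·s² + (9/110 − 1)·s + 1/10 = 0
  9/11·s² − (1/10 + 9/11)·s + 1/10 = 0
which factors as (s − 1)·(9/11·s − 1/10) = 0, giving roots s = 1 and s = (1/10)/(9/11) = 11/90.
Mean offspring μ = 9/110 + 2·9/11 = 189/110 > 1 (supercritical), so q < 1. The extinction probability is the smaller root: q = (1/10)/(9/11) = 11/90.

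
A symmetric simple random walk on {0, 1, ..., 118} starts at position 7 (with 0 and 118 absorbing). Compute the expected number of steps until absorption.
E[τ | X_0 = 7] = 777

Let v_k = E[τ | X_0 = k]. Boundary: v_0 = v_118 = 0. Recurrence: v_k = 1 + (v_{k-1} + v_{k+1})/2 for 1 ≤ k ≤ 117. The particular solution to v_k − (v_{k-1} + v_{k+1})/2 = 1 is v_k = −k^2. Adding homogeneous solution A + B k and matching boundaries gives v_k = k (118 − k). Substituting k = 7: v_7 = 7 · 111 = 777.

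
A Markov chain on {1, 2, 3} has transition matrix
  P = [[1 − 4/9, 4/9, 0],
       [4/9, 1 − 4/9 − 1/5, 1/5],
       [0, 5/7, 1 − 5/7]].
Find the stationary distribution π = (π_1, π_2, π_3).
π = (25/57, 25/57, 7/57)

This is a birth-death chain on three states, which satisfies detailed balance: π_1 · P_{12} = π_2 · P_{21} and π_2 · P_{23} = π_3 · P_{32}.
From π_1 · 4/9 = π_2 · 4/9: π_2/π_1 = (4/9)/(4/9) = 1.
From π_2 · 1/5 = π_3 · 5/7: π_3/π_2 = (1/5)/(5/7) = 7/25.
Take π_1 proportional to 1; then unnormalized π = (1, 1, 7/25). Normalize by dividing by the sum 57/25:
  π = (25/57, 25/57, 7/57).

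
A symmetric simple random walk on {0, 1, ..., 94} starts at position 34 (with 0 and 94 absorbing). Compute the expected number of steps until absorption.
E[τ | X_0 = 34] = 2040

Let v_k = E[τ | X_0 = k]. Boundary: v_0 = v_94 = 0. Recurrence: v_k = 1 + (v_{k-1} + v_{k+1})/2 for 1 ≤ k ≤ 93. The particular solution to v_k − (v_{k-1} + v_{k+1})/2 = 1 is v_k = −k^2. Adding homogeneous solution A + B k and matching boundaries gives v_k = k (94 − k). Substituting k = 34: v_34 = 34 · 60 = 2040.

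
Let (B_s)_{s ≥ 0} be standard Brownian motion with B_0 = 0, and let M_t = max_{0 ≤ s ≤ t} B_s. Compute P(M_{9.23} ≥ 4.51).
P(M_{9.23} ≥ 4.51) = 2·P(B_{9.23} ≥ 4.51) = 2(1 − Φ(4.51/√9.23)) ≈ 0.1377

By the reflection principle for Brownian motion, P(M_t ≥ a) = 2 · P(B_t ≥ a) for a ≥ 0. Since B_t ~ N(0, t), P(B_t ≥ 4.51) = 1 − Φ(4.51/√t) = 1 − Φ(4.51/√9.23) = 1 − Φ(1.4845). So
  P(M_{9.23} ≥ 4.51) = 2(1 − Φ(1.4845)) ≈ 0.1377.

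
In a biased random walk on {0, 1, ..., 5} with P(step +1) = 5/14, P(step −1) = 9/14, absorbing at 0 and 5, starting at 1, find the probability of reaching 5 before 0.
P(hit 5 before 0) = (1 − (9/5)^1) / (1 − (9/5)^5) = 625/13981

Let u_k denote P(reach 5 before 0 | start at k). Boundary: u_0 = 0, u_5 = 1. Recurrence: u_k = 5/14·u_{k+1} + 9/14·u_{k-1} for 1 ≤ k ≤ 4. Try u_k = A + B·r^k with r = q/p = (9/14)/(5/14) = 9/5. Substitution satisfies the recurrence; boundary conditions give:
  u_k = (1 − r^k) / (1 − r^N) = (1 − (9/5)^1) / (1 − (9/5)^5) = 625/13981.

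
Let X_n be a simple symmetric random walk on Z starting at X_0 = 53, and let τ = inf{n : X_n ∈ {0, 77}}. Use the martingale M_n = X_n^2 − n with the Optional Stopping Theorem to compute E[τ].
E[τ] = 1272

M_n = X_n^2 − n is a martingale (since E[X_{n+1}^2 | F_n] = X_n^2 + 1). By OST (τ has finite mean in a bounded region), E[M_τ] = E[M_0] = X_0^2 − 0 = 53^2 = 2809. Also E[M_τ] = E[X_τ^2] − E[τ]. The walk exits at 0 or 77, with P(hit 77 first) = 53/77, so E[X_τ^2] = 77^2 · 53/77 + 0 = 4081. Thus E[τ] = E[X_τ^2] − E[M_τ] = 4081 − 2809 = 1272 = 53(77 − 53) = 1272.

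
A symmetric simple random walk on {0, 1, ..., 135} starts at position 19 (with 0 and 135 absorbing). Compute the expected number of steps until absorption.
E[τ | X_0 = 19] = 2204

Let v_k = E[τ | X_0 = k]. Boundary: v_0 = v_135 = 0. Recurrence: v_k = 1 + (v_{k-1} + v_{k+1})/2 for 1 ≤ k ≤ 134. The particular solution to v_k − (v_{k-1} + v_{k+1})/2 = 1 is v_k = −k^2. Adding homogeneous solution A + B k and matching boundaries gives v_k = k (135 − k). Substituting k = 19: v_19 = 19 · 116 = 2204.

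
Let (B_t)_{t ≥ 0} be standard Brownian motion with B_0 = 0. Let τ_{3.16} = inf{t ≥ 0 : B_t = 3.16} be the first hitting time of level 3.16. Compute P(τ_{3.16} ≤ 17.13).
P(τ_{3.16} ≤ 17.13) = 2(1 − Φ(3.16/√17.13)) = 2(1 − Φ(0.7635)) ≈ 0.4452

By the reflection principle for standard BM, P(τ_b ≤ t) = 2 · P(B_t ≥ b). Since B_t ~ N(0, t), P(B_t ≥ 3.16) = 1 − Φ(3.16/√t) = 1 − Φ(3.16/√17.13) = 1 − Φ(0.7635) ≈ 0.22258. Doubling: P(τ_{3.16} ≤ 17.13) ≈ 2 · 0.22258 = 0.44516 ≈ 0.4452.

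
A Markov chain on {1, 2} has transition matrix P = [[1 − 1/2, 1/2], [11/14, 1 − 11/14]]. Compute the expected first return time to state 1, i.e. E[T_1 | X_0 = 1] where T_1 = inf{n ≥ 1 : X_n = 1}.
E[T_1 | X_0 = 1] = 1/π_1 = 18/11

For an irreducible recurrent Markov chain with stationary distribution π, E[T_i | X_0 = i] = 1/π_i (Kac's formula). Here π_1 = (11/14)/(1/2 + 11/14) = (11/14)/(9/7) = 11/18, so E[T_1 | X_0 = 1] = 1/π_1 = (1/2 + 11/14)/(11/14) = (9/7)/(11/14) = 18/11.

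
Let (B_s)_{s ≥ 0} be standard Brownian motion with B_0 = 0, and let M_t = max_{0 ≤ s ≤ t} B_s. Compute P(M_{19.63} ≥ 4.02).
P(M_{19.63} ≥ 4.02) = 2·P(B_{19.63} ≥ 4.02) = 2(1 − Φ(4.02/√19.63)) ≈ 0.3642

By the reflection principle for Brownian motion, P(M_t ≥ a) = 2 · P(B_t ≥ a) for a ≥ 0. Since B_t ~ N(0, t), P(B_t ≥ 4.02) = 1 − Φ(4.02/√t) = 1 − Φ(4.02/√19.63) = 1 − Φ(0.9073). So
  P(M_{19.63} ≥ 4.02) = 2(1 − Φ(0.9073)) ≈ 0.3642.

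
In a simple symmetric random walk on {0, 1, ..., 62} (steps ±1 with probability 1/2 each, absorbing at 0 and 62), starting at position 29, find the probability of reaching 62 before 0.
P(hit 62 before 0) = 29/62

Let u_k = P(hit 62 before 0 | start at k). Then u_0 = 0, u_62 = 1, and u_k = u_{k-1}/2 + u_{k+1}/2 for 1 ≤ k ≤ 61. This harmonic recurrence is solved by u_k = k/62, giving u_29 = 29/62.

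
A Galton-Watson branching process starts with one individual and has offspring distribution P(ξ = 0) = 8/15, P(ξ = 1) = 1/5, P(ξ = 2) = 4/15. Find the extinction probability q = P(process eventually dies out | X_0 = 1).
q = 1

Mean offspring μ = 0·8/15 + 1·1/5 + 2·4/15 = 11/15 ≤ 1. For μ ≤ 1 with offspring not concentrated at 1, the Galton-Watson process goes extinct almost surely, so q = 1.
(Algebraic check: The pgf is f(s) = 8/15 + 1/5·s + 4/15·s². The extinction probability q is the smallest fixed point of f in [0, 1]. Setting s = f(s):
  4/15·s² + (1/5 − 1)·s + 8/15 = 0
  4/15·s² − (8/15 + 4/15)·s + 8/15 = 0
which factors as (s − 1)·(4/15·s − 8/15) = 0, giving roots s = 1 and s = (8/15)/(4/15) = 2. Since 2 ≥ 1, the smallest root in [0, 1] is s = 1.)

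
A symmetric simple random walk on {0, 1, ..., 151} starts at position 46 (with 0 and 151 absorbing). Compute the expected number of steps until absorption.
E[τ | X_0 = 46] = 4830

Let v_k = E[τ | X_0 = k]. Boundary: v_0 = v_151 = 0. Recurrence: v_k = 1 + (v_{k-1} + v_{k+1})/2 for 1 ≤ k ≤ 150. The particular solution to v_k − (v_{k-1} + v_{k+1})/2 = 1 is v_k = −k^2. Adding homogeneous solution A + B k and matching boundaries gives v_k = k (151 − k). Substituting k = 46: v_46 = 46 · 105 = 4830.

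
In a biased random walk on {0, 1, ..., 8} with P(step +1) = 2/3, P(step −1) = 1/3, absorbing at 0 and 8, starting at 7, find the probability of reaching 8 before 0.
P(hit 8 before 0) = (1 − (1/2)^7) / (1 − (1/2)^8) = 254/255

Let u_k denote P(reach 8 before 0 | start at k). Boundary: u_0 = 0, u_8 = 1. Recurrence: u_k = 2/3·u_{k+1} + 1/3·u_{k-1} for 1 ≤ k ≤ 7. Try u_k = A + B·r^k with r = q/p = (1/3)/(2/3) = 1/2. Substitution satisfies the recurrence; boundary conditions give:
  u_k = (1 − r^k) / (1 − r^N) = (1 − (1/2)^7) / (1 − (1/2)^8) = 254/255.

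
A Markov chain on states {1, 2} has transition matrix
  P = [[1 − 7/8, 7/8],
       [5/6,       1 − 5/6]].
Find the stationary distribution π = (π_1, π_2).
π_1 = 20/41, π_2 = 21/41

Solve πP = π with π_1 + π_2 = 1. From πP = π: π_1 · (1 − 7/8) + π_2 · 5/6 = π_1 ⇒ π_2 · 5/6 = π_1 · 7/8 ⇒ π_2/π_1 = (7/8)/(5/6) = 21/20. Together with π_1 + π_2 = 1:
  π_1 = (5/6)/(7/8 + 5/6) = (5/6)/(41/24) = 20/41,
  π_2 = (7/8)/(7/8 + 5/6) = (7/8)/(41/24) = 21/41.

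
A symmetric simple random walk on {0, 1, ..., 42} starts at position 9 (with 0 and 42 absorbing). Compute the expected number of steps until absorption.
E[τ | X_0 = 9] = 297

Let v_k = E[τ | X_0 = k]. Boundary: v_0 = v_42 = 0. Recurrence: v_k = 1 + (v_{k-1} + v_{k+1})/2 for 1 ≤ k ≤ 41. The particular solution to v_k − (v_{k-1} + v_{k+1})/2 = 1 is v_k = −k^2. Adding homogeneous solution A + B k and matching boundaries gives v_k = k (42 − k). Substituting k = 9: v_9 = 9 · 33 = 297.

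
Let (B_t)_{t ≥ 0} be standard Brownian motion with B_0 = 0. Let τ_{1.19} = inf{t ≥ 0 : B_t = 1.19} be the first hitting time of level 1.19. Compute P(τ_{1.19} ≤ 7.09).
P(τ_{1.19} ≤ 7.09) = 2(1 − Φ(1.19/√7.09)) = 2(1 − Φ(0.4469)) ≈ 0.6549

By the reflection principle for standard BM, P(τ_b ≤ t) = 2 · P(B_t ≥ b). Since B_t ~ N(0, t), P(B_t ≥ 1.19) = 1 − Φ(1.19/√t) = 1 − Φ(1.19/√7.09) = 1 − Φ(0.4469) ≈ 0.32747. Doubling: P(τ_{1.19} ≤ 7.09) ≈ 2 · 0.32747 = 0.65494 ≈ 0.6549.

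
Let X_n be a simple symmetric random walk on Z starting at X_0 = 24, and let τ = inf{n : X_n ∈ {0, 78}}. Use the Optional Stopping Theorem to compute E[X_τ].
E[X_τ] = 24

X_n is a martingale and τ is a bounded-mean stopping time (indeed τ is finite a.s. with bounded expectation since the walk is in a bounded region). By the OST, E[X_τ] = E[X_0] = 24. Equivalently: E[X_τ] = 78 · P(hit 78 first) + 0 · P(hit 0 first) = 78 · (24/78) = 24.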